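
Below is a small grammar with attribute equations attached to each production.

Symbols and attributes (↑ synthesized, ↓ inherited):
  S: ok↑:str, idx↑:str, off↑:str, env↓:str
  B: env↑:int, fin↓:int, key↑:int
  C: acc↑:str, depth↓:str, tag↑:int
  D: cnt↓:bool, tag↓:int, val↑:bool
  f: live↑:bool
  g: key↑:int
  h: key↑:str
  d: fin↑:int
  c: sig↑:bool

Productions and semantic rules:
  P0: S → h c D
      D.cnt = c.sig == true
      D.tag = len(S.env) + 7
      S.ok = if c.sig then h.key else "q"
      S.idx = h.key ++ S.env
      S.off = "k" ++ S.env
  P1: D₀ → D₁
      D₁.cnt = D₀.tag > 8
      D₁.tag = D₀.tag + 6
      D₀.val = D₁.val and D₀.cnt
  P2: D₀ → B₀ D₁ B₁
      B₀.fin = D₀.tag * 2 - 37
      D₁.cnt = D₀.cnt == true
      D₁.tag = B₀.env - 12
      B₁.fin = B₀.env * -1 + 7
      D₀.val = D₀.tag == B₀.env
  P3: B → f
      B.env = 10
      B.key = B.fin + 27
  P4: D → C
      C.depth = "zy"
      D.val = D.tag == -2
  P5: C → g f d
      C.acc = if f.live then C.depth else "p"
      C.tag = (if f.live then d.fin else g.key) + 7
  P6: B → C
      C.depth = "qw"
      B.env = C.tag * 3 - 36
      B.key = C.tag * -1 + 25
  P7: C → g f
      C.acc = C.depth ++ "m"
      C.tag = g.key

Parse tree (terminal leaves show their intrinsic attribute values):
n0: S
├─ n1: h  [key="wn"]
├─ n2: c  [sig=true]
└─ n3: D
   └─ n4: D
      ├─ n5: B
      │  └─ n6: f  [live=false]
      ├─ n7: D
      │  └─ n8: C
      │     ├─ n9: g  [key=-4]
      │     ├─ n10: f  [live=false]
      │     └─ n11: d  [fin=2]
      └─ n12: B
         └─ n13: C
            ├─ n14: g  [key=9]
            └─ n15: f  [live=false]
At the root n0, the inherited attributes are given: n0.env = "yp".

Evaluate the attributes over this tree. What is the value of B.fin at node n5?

-7

1. n0.env = "yp"  [given at root]
2. n1.key = "wn"  [terminal]
3. n2.sig = true  [terminal]
4. n3.cnt = true  [c.sig == true]
5. n3.tag = 9  [len(S.env) + 7]
6. n4.cnt = true  [D₀.tag > 8]
7. n4.tag = 15  [D₀.tag + 6]
8. n5.fin = -7  [D₀.tag * 2 - 37]
9. n6.live = false  [terminal]
10. n5.env = 10  [10]
11. n5.key = 20  [B.fin + 27]
12. n7.cnt = true  [D₀.cnt == true]
13. n7.tag = -2  [B₀.env - 12]
14. n8.depth = "zy"  ["zy"]
15. n9.key = -4  [terminal]
16. n10.live = false  [terminal]
17. n11.fin = 2  [terminal]
18. n8.acc = "p"  [if f.live then C.depth else "p"]
19. n8.tag = 3  [(if f.live then d.fin else g.key) + 7]
20. n7.val = true  [D.tag == -2]
21. n12.fin = -3  [B₀.env * -1 + 7]
22. n13.depth = "qw"  ["qw"]
23. n14.key = 9  [terminal]
24. n15.live = false  [terminal]
25. n13.acc = "qwm"  [C.depth ++ "m"]
26. n13.tag = 9  [g.key]
27. n12.env = -9  [C.tag * 3 - 36]
28. n12.key = 16  [C.tag * -1 + 25]
29. n4.val = false  [D₀.tag == B₀.env]
30. n3.val = false  [D₁.val and D₀.cnt]
31. n0.ok = "wn"  [if c.sig then h.key else "q"]
32. n0.idx = "wnyp"  [h.key ++ S.env]
33. n0.off = "kyp"  ["k" ++ S.env]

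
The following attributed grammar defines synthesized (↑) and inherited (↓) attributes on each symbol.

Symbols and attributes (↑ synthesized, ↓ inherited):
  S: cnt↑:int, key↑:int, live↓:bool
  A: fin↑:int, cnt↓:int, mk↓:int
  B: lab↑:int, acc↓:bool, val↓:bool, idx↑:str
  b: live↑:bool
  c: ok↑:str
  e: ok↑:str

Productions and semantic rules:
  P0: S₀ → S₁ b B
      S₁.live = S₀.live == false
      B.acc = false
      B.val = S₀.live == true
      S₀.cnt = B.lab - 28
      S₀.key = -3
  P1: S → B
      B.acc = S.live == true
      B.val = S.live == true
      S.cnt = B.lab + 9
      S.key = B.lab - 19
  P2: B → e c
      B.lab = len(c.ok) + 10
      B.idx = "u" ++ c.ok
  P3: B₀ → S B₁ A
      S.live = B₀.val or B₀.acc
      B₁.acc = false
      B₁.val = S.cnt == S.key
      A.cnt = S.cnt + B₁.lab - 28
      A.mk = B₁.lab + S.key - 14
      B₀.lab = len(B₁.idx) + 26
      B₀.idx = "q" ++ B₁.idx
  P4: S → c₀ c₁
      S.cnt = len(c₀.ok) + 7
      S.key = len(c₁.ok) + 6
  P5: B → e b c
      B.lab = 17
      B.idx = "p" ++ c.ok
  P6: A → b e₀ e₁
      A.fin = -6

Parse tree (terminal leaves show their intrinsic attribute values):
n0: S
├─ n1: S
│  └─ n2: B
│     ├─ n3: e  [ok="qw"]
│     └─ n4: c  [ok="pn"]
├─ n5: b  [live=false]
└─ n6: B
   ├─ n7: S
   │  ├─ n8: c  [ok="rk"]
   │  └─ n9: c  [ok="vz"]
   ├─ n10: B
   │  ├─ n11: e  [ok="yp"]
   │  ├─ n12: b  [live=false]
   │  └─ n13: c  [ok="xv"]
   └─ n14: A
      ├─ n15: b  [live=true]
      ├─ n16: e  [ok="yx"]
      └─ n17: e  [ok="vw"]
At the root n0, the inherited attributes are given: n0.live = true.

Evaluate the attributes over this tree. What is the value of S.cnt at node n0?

1

1. n0.live = true  [given at root]
2. n1.live = false  [S₀.live == false]
3. n2.acc = false  [S.live == true]
4. n2.val = false  [S.live == true]
5. n3.ok = "qw"  [terminal]
6. n4.ok = "pn"  [terminal]
7. n2.lab = 12  [len(c.ok) + 10]
8. n2.idx = "upn"  ["u" ++ c.ok]
9. n1.cnt = 21  [B.lab + 9]
10. n1.key = -7  [B.lab - 19]
11. n5.live = false  [terminal]
12. n6.acc = false  [false]
13. n6.val = true  [S₀.live == true]
14. n7.live = true  [B₀.val or B₀.acc]
15. n8.ok = "rk"  [terminal]
16. n9.ok = "vz"  [terminal]
17. n7.cnt = 9  [len(c₀.ok) + 7]
18. n7.key = 8  [len(c₁.ok) + 6]
19. n10.acc = false  [false]
20. n10.val = false  [S.cnt == S.key]
21. n11.ok = "yp"  [terminal]
22. n12.live = false  [terminal]
23. n13.ok = "xv"  [terminal]
24. n10.lab = 17  [17]
25. n10.idx = "pxv"  ["p" ++ c.ok]
26. n14.cnt = -2  [S.cnt + B₁.lab - 28]
27. n14.mk = 11  [B₁.lab + S.key - 14]
28. n15.live = true  [terminal]
29. n16.ok = "yx"  [terminal]
30. n17.ok = "vw"  [terminal]
31. n14.fin = -6  [-6]
32. n6.lab = 29  [len(B₁.idx) + 26]
33. n6.idx = "qpxv"  ["q" ++ B₁.idx]
34. n0.cnt = 1  [B.lab - 28]
35. n0.key = -3  [-3]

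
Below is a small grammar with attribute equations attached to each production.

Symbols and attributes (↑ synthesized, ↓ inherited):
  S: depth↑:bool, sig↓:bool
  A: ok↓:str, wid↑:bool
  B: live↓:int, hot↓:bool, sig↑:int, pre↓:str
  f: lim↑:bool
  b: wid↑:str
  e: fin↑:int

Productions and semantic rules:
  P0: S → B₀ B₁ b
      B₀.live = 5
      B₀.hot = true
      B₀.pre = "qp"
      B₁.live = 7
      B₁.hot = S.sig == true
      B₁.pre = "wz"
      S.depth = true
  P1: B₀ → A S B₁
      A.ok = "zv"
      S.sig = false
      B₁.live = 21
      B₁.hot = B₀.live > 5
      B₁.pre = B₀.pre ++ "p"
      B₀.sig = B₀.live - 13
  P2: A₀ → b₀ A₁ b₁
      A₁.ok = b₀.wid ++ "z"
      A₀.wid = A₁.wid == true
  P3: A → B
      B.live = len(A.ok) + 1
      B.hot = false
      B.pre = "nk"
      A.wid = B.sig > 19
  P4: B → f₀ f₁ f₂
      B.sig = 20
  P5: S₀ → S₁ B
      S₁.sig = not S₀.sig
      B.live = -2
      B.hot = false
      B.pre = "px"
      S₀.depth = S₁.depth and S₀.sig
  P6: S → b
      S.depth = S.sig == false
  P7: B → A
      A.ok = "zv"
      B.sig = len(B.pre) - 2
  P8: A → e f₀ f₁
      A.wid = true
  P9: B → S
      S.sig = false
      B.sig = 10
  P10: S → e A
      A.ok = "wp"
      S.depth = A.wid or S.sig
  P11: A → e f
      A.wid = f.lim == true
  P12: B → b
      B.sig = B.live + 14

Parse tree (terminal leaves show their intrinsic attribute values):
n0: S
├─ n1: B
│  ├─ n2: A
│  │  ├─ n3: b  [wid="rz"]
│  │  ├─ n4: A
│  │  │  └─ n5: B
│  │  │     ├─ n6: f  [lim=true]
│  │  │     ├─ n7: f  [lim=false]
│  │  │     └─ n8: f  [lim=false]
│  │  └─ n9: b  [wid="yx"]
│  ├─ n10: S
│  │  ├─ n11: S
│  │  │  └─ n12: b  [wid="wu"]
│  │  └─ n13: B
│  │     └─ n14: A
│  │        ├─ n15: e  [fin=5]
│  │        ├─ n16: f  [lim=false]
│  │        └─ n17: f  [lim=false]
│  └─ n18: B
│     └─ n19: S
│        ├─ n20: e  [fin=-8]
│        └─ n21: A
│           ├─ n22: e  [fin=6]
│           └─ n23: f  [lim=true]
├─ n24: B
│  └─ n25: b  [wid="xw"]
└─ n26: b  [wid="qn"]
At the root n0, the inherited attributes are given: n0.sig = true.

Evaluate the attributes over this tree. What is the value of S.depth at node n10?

1. n0.sig = true  [given at root]
2. n1.live = 5  [5]
3. n1.hot = true  [true]
4. n1.pre = "qp"  ["qp"]
5. n2.ok = "zv"  ["zv"]
6. n3.wid = "rz"  [terminal]
7. n4.ok = "rzz"  [b₀.wid ++ "z"]
8. n5.live = 4  [len(A.ok) + 1]
9. n5.hot = false  [false]
10. n5.pre = "nk"  ["nk"]
11. n6.lim = true  [terminal]
12. n7.lim = false  [terminal]
13. n8.lim = false  [terminal]
14. n5.sig = 20  [20]
15. n4.wid = true  [B.sig > 19]
16. n9.wid = "yx"  [terminal]
17. n2.wid = true  [A₁.wid == true]
18. n10.sig = false  [false]
19. n11.sig = true  [not S₀.sig]
20. n12.wid = "wu"  [terminal]
21. n11.depth = false  [S.sig == false]
22. n13.live = -2  [-2]
23. n13.hot = false  [false]
24. n13.pre = "px"  ["px"]
25. n14.ok = "zv"  ["zv"]
26. n15.fin = 5  [terminal]
27. n16.lim = false  [terminal]
28. n17.lim = false  [terminal]
29. n14.wid = true  [true]
30. n13.sig = 0  [len(B.pre) - 2]
31. n10.depth = false  [S₁.depth and S₀.sig]
32. n18.live = 21  [21]
33. n18.hot = false  [B₀.live > 5]
34. n18.pre = "qpp"  [B₀.pre ++ "p"]
35. n19.sig = false  [false]
36. n20.fin = -8  [terminal]
37. n21.ok = "wp"  ["wp"]
38. n22.fin = 6  [terminal]
39. n23.lim = true  [terminal]
40. n21.wid = true  [f.lim == true]
41. n19.depth = true  [A.wid or S.sig]
42. n18.sig = 10  [10]
43. n1.sig = -8  [B₀.live - 13]
44. n24.live = 7  [7]
45. n24.hot = true  [S.sig == true]
46. n24.pre = "wz"  ["wz"]
47. n25.wid = "xw"  [terminal]
48. n24.sig = 21  [B.live + 14]
49. n26.wid = "qn"  [terminal]
50. n0.depth = true  [true]

false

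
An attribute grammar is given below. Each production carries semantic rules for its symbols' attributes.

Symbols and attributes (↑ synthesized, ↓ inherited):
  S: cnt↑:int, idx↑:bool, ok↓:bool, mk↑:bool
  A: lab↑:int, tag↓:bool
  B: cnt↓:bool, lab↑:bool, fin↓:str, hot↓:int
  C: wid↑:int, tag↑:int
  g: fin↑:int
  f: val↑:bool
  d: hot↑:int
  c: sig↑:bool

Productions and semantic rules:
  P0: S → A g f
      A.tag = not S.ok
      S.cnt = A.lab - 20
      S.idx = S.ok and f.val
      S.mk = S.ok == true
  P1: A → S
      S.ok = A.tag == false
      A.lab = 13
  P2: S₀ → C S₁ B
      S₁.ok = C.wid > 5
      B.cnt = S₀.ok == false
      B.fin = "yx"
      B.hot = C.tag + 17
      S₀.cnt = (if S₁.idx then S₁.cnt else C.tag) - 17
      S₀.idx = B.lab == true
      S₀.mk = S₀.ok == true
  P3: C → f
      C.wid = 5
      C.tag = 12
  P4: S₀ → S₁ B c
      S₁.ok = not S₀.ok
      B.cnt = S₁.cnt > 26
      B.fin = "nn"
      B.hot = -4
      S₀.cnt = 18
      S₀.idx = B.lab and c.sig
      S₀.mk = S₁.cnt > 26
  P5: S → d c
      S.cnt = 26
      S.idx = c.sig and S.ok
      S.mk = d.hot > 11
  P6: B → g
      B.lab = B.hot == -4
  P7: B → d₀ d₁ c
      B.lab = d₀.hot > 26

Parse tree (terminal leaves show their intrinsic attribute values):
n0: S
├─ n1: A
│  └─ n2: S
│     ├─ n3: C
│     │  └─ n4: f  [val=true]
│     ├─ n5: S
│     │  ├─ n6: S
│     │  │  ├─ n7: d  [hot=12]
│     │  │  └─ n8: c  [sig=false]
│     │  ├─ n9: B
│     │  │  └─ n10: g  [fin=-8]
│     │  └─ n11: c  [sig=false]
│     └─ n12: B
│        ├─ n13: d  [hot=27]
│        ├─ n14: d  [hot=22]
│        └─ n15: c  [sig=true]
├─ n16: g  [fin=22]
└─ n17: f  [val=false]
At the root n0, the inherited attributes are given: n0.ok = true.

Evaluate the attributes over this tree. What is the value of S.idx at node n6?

false

1. n0.ok = true  [given at root]
2. n1.tag = false  [not S.ok]
3. n2.ok = true  [A.tag == false]
4. n4.val = true  [terminal]
5. n3.wid = 5  [5]
6. n3.tag = 12  [12]
7. n5.ok = false  [C.wid > 5]
8. n6.ok = true  [not S₀.ok]
9. n7.hot = 12  [terminal]
10. n8.sig = false  [terminal]
11. n6.cnt = 26  [26]
12. n6.idx = false  [c.sig and S.ok]
13. n6.mk = true  [d.hot > 11]
14. n9.cnt = false  [S₁.cnt > 26]
15. n9.fin = "nn"  ["nn"]
16. n9.hot = -4  [-4]
17. n10.fin = -8  [terminal]
18. n9.lab = true  [B.hot == -4]
19. n11.sig = false  [terminal]
20. n5.cnt = 18  [18]
21. n5.idx = false  [B.lab and c.sig]
22. n5.mk = false  [S₁.cnt > 26]
23. n12.cnt = false  [S₀.ok == false]
24. n12.fin = "yx"  ["yx"]
25. n12.hot = 29  [C.tag + 17]
26. n13.hot = 27  [terminal]
27. n14.hot = 22  [terminal]
28. n15.sig = true  [terminal]
29. n12.lab = true  [d₀.hot > 26]
30. n2.cnt = -5  [(if S₁.idx then S₁.cnt else C.tag) - 17]
31. n2.idx = true  [B.lab == true]
32. n2.mk = true  [S₀.ok == true]
33. n1.lab = 13  [13]
34. n16.fin = 22  [terminal]
35. n17.val = false  [terminal]
36. n0.cnt = -7  [A.lab - 20]
37. n0.idx = false  [S.ok and f.val]
38. n0.mk = true  [S.ok == true]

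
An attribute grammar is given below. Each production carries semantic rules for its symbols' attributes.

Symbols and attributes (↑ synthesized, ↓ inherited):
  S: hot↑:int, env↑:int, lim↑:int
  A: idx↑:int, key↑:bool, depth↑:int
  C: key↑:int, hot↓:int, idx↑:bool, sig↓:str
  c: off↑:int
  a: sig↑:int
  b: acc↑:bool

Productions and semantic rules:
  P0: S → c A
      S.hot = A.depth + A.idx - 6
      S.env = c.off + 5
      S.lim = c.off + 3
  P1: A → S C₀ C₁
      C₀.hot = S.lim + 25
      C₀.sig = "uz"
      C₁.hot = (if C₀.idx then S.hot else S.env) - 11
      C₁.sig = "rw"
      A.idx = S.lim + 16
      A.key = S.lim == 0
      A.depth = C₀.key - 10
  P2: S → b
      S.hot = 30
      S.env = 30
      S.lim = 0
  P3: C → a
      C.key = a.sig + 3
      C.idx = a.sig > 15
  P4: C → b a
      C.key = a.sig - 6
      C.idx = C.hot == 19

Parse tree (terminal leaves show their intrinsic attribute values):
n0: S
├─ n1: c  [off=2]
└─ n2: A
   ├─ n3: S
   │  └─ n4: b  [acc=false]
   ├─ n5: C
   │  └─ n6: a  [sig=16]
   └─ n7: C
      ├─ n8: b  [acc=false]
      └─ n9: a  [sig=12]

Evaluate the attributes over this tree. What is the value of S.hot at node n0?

19

1. n1.off = 2  [terminal]
2. n4.acc = false  [terminal]
3. n3.hot = 30  [30]
4. n3.env = 30  [30]
5. n3.lim = 0  [0]
6. n5.hot = 25  [S.lim + 25]
7. n5.sig = "uz"  ["uz"]
8. n6.sig = 16  [terminal]
9. n5.key = 19  [a.sig + 3]
10. n5.idx = true  [a.sig > 15]
11. n7.hot = 19  [(if C₀.idx then S.hot else S.env) - 11]
12. n7.sig = "rw"  ["rw"]
13. n8.acc = false  [terminal]
14. n9.sig = 12  [terminal]
15. n7.key = 6  [a.sig - 6]
16. n7.idx = true  [C.hot == 19]
17. n2.idx = 16  [S.lim + 16]
18. n2.key = true  [S.lim == 0]
19. n2.depth = 9  [C₀.key - 10]
20. n0.hot = 19  [A.depth + A.idx - 6]
21. n0.env = 7  [c.off + 5]
22. n0.lim = 5  [c.off + 3]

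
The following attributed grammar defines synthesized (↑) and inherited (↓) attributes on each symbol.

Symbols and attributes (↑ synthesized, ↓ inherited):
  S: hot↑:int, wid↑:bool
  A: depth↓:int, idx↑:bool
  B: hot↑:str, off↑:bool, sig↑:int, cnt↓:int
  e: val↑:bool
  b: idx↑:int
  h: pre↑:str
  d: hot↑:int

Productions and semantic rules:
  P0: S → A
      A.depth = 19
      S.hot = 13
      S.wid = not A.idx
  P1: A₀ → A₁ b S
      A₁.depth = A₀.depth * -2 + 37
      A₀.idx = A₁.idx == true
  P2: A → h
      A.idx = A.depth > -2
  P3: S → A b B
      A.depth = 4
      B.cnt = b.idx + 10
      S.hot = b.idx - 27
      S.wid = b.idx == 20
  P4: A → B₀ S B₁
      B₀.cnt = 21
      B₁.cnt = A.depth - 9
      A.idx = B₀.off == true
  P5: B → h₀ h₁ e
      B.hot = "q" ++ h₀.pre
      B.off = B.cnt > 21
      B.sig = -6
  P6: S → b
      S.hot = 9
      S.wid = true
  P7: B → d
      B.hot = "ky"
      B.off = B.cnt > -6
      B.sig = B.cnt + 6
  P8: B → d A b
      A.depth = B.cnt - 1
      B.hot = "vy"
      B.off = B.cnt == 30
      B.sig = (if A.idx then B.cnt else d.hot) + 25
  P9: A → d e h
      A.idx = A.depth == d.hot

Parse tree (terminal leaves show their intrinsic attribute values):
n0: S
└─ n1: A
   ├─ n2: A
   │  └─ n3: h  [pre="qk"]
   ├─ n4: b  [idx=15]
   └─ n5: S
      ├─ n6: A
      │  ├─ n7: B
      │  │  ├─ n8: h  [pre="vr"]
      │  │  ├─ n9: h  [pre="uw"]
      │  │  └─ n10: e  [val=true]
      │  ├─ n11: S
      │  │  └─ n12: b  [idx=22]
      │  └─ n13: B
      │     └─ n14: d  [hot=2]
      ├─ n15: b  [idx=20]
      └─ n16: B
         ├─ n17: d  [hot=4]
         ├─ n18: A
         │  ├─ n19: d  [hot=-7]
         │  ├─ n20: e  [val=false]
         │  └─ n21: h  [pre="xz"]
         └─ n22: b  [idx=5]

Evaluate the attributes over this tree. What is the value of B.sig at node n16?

1. n1.depth = 19  [19]
2. n2.depth = -1  [A₀.depth * -2 + 37]
3. n3.pre = "qk"  [terminal]
4. n2.idx = true  [A.depth > -2]
5. n4.idx = 15  [terminal]
6. n6.depth = 4  [4]
7. n7.cnt = 21  [21]
8. n8.pre = "vr"  [terminal]
9. n9.pre = "uw"  [terminal]
10. n10.val = true  [terminal]
11. n7.hot = "qvr"  ["q" ++ h₀.pre]
12. n7.off = false  [B.cnt > 21]
13. n7.sig = -6  [-6]
14. n12.idx = 22  [terminal]
15. n11.hot = 9  [9]
16. n11.wid = true  [true]
17. n13.cnt = -5  [A.depth - 9]
18. n14.hot = 2  [terminal]
19. n13.hot = "ky"  ["ky"]
20. n13.off = true  [B.cnt > -6]
21. n13.sig = 1  [B.cnt + 6]
22. n6.idx = false  [B₀.off == true]
23. n15.idx = 20  [terminal]
24. n16.cnt = 30  [b.idx + 10]
25. n17.hot = 4  [terminal]
26. n18.depth = 29  [B.cnt - 1]
27. n19.hot = -7  [terminal]
28. n20.val = false  [terminal]
29. n21.pre = "xz"  [terminal]
30. n18.idx = false  [A.depth == d.hot]
31. n22.idx = 5  [terminal]
32. n16.hot = "vy"  ["vy"]
33. n16.off = true  [B.cnt == 30]
34. n16.sig = 29  [(if A.idx then B.cnt else d.hot) + 25]
35. n5.hot = -7  [b.idx - 27]
36. n5.wid = true  [b.idx == 20]
37. n1.idx = true  [A₁.idx == true]
38. n0.hot = 13  [13]
39. n0.wid = false  [not A.idx]

29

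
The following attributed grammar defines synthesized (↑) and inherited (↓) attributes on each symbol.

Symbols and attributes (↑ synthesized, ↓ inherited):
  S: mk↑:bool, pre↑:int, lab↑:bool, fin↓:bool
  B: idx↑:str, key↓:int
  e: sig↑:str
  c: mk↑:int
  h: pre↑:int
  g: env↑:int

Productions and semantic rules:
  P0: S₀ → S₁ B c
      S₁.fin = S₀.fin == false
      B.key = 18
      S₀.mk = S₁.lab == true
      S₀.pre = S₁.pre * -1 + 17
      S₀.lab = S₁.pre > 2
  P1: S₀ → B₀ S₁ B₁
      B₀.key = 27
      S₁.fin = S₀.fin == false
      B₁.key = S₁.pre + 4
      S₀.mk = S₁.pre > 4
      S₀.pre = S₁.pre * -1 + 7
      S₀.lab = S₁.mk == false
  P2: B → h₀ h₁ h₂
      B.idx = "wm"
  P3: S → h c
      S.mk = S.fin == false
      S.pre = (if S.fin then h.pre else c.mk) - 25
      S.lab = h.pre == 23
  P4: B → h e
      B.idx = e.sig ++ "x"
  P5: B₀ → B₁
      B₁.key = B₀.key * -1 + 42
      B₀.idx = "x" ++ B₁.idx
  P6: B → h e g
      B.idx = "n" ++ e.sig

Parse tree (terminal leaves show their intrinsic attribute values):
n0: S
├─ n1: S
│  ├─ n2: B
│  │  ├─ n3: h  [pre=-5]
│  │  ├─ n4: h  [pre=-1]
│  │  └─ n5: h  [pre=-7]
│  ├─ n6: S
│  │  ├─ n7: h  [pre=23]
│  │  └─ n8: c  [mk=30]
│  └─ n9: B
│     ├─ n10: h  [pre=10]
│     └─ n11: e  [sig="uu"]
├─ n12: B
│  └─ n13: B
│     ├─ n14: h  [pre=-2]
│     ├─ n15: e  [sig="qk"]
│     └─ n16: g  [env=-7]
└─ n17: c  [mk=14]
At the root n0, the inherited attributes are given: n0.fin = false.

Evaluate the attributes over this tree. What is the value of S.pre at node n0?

15

1. n0.fin = false  [given at root]
2. n1.fin = true  [S₀.fin == false]
3. n2.key = 27  [27]
4. n3.pre = -5  [terminal]
5. n4.pre = -1  [terminal]
6. n5.pre = -7  [terminal]
7. n2.idx = "wm"  ["wm"]
8. n6.fin = false  [S₀.fin == false]
9. n7.pre = 23  [terminal]
10. n8.mk = 30  [terminal]
11. n6.mk = true  [S.fin == false]
12. n6.pre = 5  [(if S.fin then h.pre else c.mk) - 25]
13. n6.lab = true  [h.pre == 23]
14. n9.key = 9  [S₁.pre + 4]
15. n10.pre = 10  [terminal]
16. n11.sig = "uu"  [terminal]
17. n9.idx = "uux"  [e.sig ++ "x"]
18. n1.mk = true  [S₁.pre > 4]
19. n1.pre = 2  [S₁.pre * -1 + 7]
20. n1.lab = false  [S₁.mk == false]
21. n12.key = 18  [18]
22. n13.key = 24  [B₀.key * -1 + 42]
23. n14.pre = -2  [terminal]
24. n15.sig = "qk"  [terminal]
25. n16.env = -7  [terminal]
26. n13.idx = "nqk"  ["n" ++ e.sig]
27. n12.idx = "xnqk"  ["x" ++ B₁.idx]
28. n17.mk = 14  [terminal]
29. n0.mk = false  [S₁.lab == true]
30. n0.pre = 15  [S₁.pre * -1 + 17]
31. n0.lab = false  [S₁.pre > 2]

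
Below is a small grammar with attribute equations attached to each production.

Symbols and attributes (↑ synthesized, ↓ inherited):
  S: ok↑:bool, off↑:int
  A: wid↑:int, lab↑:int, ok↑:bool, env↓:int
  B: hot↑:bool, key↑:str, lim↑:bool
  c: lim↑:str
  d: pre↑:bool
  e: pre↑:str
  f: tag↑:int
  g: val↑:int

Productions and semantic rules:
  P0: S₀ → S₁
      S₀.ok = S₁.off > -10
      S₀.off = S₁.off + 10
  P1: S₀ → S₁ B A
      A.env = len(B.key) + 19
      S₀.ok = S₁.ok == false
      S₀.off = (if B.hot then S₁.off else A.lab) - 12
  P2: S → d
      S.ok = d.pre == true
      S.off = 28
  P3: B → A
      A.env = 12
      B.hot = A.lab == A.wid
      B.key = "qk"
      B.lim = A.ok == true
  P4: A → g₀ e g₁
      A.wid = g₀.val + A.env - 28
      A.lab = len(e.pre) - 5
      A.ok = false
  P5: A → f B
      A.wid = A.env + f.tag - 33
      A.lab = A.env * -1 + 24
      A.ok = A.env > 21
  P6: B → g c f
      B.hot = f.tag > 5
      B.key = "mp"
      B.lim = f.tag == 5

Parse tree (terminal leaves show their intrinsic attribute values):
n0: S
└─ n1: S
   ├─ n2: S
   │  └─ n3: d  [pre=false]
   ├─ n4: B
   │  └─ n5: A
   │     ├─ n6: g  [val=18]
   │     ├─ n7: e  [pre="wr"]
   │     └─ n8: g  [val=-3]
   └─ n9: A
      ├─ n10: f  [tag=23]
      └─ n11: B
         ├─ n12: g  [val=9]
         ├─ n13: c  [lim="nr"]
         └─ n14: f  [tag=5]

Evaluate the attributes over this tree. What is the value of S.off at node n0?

1. n3.pre = false  [terminal]
2. n2.ok = false  [d.pre == true]
3. n2.off = 28  [28]
4. n5.env = 12  [12]
5. n6.val = 18  [terminal]
6. n7.pre = "wr"  [terminal]
7. n8.val = -3  [terminal]
8. n5.wid = 2  [g₀.val + A.env - 28]
9. n5.lab = -3  [len(e.pre) - 5]
10. n5.ok = false  [false]
11. n4.hot = false  [A.lab == A.wid]
12. n4.key = "qk"  ["qk"]
13. n4.lim = false  [A.ok == true]
14. n9.env = 21  [len(B.key) + 19]
15. n10.tag = 23  [terminal]
16. n12.val = 9  [terminal]
17. n13.lim = "nr"  [terminal]
18. n14.tag = 5  [terminal]
19. n11.hot = false  [f.tag > 5]
20. n11.key = "mp"  ["mp"]
21. n11.lim = true  [f.tag == 5]
22. n9.wid = 11  [A.env + f.tag - 33]
23. n9.lab = 3  [A.env * -1 + 24]
24. n9.ok = false  [A.env > 21]
25. n1.ok = true  [S₁.ok == false]
26. n1.off = -9  [(if B.hot then S₁.off else A.lab) - 12]
27. n0.ok = true  [S₁.off > -10]
28. n0.off = 1  [S₁.off + 10]

1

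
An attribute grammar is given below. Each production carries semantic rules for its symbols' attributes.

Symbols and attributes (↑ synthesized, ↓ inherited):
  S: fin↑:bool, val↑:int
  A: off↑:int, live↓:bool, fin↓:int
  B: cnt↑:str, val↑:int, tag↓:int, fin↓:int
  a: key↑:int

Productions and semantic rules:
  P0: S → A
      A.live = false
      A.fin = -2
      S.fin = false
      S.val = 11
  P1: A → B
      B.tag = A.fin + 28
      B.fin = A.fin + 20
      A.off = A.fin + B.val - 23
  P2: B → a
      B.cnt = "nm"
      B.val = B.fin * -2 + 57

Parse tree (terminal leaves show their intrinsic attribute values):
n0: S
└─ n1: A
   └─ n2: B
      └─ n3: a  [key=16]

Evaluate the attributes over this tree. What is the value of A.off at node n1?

-4

1. n1.live = false  [false]
2. n1.fin = -2  [-2]
3. n2.tag = 26  [A.fin + 28]
4. n2.fin = 18  [A.fin + 20]
5. n3.key = 16  [terminal]
6. n2.cnt = "nm"  ["nm"]
7. n2.val = 21  [B.fin * -2 + 57]
8. n1.off = -4  [A.fin + B.val - 23]
9. n0.fin = false  [false]
10. n0.val = 11  [11]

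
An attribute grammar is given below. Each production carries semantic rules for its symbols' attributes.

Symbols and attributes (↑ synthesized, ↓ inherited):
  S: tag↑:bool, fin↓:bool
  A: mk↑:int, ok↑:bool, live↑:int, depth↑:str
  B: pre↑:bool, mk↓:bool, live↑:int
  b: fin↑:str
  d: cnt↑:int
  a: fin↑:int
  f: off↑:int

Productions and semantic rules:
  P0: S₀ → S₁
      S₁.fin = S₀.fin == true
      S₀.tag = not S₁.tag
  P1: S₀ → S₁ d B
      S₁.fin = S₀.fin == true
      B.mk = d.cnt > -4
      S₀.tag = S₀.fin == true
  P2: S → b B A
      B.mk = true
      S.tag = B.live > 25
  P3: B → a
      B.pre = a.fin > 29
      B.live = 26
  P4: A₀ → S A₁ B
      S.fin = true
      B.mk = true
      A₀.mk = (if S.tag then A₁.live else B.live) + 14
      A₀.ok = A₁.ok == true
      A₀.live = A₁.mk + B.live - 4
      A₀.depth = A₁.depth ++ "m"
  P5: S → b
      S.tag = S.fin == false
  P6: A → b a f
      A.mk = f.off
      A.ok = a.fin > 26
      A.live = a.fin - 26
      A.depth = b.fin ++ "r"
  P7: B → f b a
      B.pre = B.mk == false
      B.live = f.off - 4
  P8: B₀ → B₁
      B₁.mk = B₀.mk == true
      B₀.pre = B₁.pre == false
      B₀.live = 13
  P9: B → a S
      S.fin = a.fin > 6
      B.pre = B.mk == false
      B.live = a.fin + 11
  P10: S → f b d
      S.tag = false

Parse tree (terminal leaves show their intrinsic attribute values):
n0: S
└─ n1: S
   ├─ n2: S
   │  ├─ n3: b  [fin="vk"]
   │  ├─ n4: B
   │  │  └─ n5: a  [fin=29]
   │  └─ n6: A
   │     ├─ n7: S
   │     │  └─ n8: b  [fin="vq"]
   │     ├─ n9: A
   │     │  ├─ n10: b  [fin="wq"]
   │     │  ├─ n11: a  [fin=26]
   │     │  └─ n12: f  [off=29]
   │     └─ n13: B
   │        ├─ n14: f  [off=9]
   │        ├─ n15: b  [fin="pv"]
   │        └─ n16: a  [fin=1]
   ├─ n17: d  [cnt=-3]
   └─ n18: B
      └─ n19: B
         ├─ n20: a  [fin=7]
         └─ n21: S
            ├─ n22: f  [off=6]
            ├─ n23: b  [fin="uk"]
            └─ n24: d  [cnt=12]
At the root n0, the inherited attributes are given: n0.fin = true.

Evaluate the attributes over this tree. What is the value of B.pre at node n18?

1. n0.fin = true  [given at root]
2. n1.fin = true  [S₀.fin == true]
3. n2.fin = true  [S₀.fin == true]
4. n3.fin = "vk"  [terminal]
5. n4.mk = true  [true]
6. n5.fin = 29  [terminal]
7. n4.pre = false  [a.fin > 29]
8. n4.live = 26  [26]
9. n7.fin = true  [true]
10. n8.fin = "vq"  [terminal]
11. n7.tag = false  [S.fin == false]
12. n10.fin = "wq"  [terminal]
13. n11.fin = 26  [terminal]
14. n12.off = 29  [terminal]
15. n9.mk = 29  [f.off]
16. n9.ok = false  [a.fin > 26]
17. n9.live = 0  [a.fin - 26]
18. n9.depth = "wqr"  [b.fin ++ "r"]
19. n13.mk = true  [true]
20. n14.off = 9  [terminal]
21. n15.fin = "pv"  [terminal]
22. n16.fin = 1  [terminal]
23. n13.pre = false  [B.mk == false]
24. n13.live = 5  [f.off - 4]
25. n6.mk = 19  [(if S.tag then A₁.live else B.live) + 14]
26. n6.ok = false  [A₁.ok == true]
27. n6.live = 30  [A₁.mk + B.live - 4]
28. n6.depth = "wqrm"  [A₁.depth ++ "m"]
29. n2.tag = true  [B.live > 25]
30. n17.cnt = -3  [terminal]
31. n18.mk = true  [d.cnt > -4]
32. n19.mk = true  [B₀.mk == true]
33. n20.fin = 7  [terminal]
34. n21.fin = true  [a.fin > 6]
35. n22.off = 6  [terminal]
36. n23.fin = "uk"  [terminal]
37. n24.cnt = 12  [terminal]
38. n21.tag = false  [false]
39. n19.pre = false  [B.mk == false]
40. n19.live = 18  [a.fin + 11]
41. n18.pre = true  [B₁.pre == false]
42. n18.live = 13  [13]
43. n1.tag = true  [S₀.fin == true]
44. n0.tag = false  [not S₁.tag]

true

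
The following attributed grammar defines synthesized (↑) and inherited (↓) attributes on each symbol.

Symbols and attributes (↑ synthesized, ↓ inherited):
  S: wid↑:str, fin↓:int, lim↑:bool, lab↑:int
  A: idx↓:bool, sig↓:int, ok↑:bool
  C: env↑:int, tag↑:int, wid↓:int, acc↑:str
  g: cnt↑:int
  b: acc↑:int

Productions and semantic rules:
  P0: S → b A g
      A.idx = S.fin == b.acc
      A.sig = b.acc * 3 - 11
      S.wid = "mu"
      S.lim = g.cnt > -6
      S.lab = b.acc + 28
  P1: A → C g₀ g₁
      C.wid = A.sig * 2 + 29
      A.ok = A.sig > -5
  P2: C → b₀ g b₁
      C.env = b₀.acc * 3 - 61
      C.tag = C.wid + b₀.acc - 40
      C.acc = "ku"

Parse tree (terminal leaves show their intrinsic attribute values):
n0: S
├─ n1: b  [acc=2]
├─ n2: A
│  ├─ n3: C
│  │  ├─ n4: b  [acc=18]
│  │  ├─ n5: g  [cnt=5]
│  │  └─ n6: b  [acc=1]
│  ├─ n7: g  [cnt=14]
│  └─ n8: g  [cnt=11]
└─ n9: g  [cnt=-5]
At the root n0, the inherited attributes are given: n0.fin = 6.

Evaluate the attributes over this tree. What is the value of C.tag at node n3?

-3

1. n0.fin = 6  [given at root]
2. n1.acc = 2  [terminal]
3. n2.idx = false  [S.fin == b.acc]
4. n2.sig = -5  [b.acc * 3 - 11]
5. n3.wid = 19  [A.sig * 2 + 29]
6. n4.acc = 18  [terminal]
7. n5.cnt = 5  [terminal]
8. n6.acc = 1  [terminal]
9. n3.env = -7  [b₀.acc * 3 - 61]
10. n3.tag = -3  [C.wid + b₀.acc - 40]
11. n3.acc = "ku"  ["ku"]
12. n7.cnt = 14  [terminal]
13. n8.cnt = 11  [terminal]
14. n2.ok = false  [A.sig > -5]
15. n9.cnt = -5  [terminal]
16. n0.wid = "mu"  ["mu"]
17. n0.lim = true  [g.cnt > -6]
18. n0.lab = 30  [b.acc + 28]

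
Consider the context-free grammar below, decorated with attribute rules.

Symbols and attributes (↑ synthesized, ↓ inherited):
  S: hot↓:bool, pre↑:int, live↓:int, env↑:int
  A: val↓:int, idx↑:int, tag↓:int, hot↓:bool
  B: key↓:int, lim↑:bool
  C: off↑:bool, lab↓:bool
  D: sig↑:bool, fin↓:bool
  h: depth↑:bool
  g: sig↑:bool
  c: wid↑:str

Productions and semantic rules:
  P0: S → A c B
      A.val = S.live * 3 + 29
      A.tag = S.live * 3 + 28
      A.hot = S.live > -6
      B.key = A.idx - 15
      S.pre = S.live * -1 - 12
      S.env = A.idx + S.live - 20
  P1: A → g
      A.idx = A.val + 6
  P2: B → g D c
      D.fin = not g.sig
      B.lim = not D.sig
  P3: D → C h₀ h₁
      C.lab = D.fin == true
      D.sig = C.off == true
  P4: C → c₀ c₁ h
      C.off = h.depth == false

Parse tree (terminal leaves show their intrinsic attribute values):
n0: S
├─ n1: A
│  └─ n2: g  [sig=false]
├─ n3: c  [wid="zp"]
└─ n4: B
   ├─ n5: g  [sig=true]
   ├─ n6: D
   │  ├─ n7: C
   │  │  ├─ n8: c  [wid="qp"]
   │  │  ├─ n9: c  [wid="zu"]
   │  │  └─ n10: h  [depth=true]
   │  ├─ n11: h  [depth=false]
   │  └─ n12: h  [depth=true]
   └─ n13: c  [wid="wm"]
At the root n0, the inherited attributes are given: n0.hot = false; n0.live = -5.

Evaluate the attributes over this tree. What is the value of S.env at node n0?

1. n0.hot = false  [given at root]
2. n0.live = -5  [given at root]
3. n1.val = 14  [S.live * 3 + 29]
4. n1.tag = 13  [S.live * 3 + 28]
5. n1.hot = true  [S.live > -6]
6. n2.sig = false  [terminal]
7. n1.idx = 20  [A.val + 6]
8. n3.wid = "zp"  [terminal]
9. n4.key = 5  [A.idx - 15]
10. n5.sig = true  [terminal]
11. n6.fin = false  [not g.sig]
12. n7.lab = false  [D.fin == true]
13. n8.wid = "qp"  [terminal]
14. n9.wid = "zu"  [terminal]
15. n10.depth = true  [terminal]
16. n7.off = false  [h.depth == false]
17. n11.depth = false  [terminal]
18. n12.depth = true  [terminal]
19. n6.sig = false  [C.off == true]
20. n13.wid = "wm"  [terminal]
21. n4.lim = true  [not D.sig]
22. n0.pre = -7  [S.live * -1 - 12]
23. n0.env = -5  [A.idx + S.live - 20]

-5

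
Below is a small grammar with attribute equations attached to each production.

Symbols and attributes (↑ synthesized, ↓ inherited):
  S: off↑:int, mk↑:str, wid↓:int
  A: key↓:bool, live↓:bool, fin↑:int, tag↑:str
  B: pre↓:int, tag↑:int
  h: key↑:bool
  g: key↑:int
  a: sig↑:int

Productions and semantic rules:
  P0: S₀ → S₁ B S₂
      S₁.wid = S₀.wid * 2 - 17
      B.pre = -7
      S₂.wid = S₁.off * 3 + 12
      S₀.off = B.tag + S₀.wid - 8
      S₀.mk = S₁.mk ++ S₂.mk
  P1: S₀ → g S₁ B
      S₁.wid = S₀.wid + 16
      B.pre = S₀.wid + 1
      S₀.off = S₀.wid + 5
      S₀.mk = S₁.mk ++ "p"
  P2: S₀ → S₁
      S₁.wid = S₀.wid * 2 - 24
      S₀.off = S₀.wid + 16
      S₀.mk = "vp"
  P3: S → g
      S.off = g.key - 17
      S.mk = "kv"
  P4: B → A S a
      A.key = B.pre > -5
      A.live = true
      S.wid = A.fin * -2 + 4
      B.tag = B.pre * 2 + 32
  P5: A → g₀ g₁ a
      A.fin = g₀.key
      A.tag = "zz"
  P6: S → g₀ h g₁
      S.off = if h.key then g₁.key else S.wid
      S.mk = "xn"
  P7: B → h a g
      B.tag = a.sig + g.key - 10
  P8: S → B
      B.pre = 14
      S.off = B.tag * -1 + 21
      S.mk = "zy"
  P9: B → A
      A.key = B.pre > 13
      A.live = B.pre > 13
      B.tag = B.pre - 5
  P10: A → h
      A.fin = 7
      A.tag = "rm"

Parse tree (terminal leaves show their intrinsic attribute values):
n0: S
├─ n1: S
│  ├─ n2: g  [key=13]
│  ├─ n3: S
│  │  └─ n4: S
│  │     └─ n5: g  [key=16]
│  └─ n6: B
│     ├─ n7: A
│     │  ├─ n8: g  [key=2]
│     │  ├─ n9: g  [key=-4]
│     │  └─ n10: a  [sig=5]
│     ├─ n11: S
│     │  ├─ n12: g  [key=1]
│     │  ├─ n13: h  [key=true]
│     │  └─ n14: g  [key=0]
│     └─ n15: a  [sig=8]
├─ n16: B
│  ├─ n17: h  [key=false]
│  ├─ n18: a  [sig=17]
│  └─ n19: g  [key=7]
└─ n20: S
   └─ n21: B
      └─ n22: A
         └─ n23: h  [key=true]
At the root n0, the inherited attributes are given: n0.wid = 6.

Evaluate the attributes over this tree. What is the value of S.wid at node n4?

-2

1. n0.wid = 6  [given at root]
2. n1.wid = -5  [S₀.wid * 2 - 17]
3. n2.key = 13  [terminal]
4. n3.wid = 11  [S₀.wid + 16]
5. n4.wid = -2  [S₀.wid * 2 - 24]
6. n5.key = 16  [terminal]
7. n4.off = -1  [g.key - 17]
8. n4.mk = "kv"  ["kv"]
9. n3.off = 27  [S₀.wid + 16]
10. n3.mk = "vp"  ["vp"]
11. n6.pre = -4  [S₀.wid + 1]
12. n7.key = true  [B.pre > -5]
13. n7.live = true  [true]
14. n8.key = 2  [terminal]
15. n9.key = -4  [terminal]
16. n10.sig = 5  [terminal]
17. n7.fin = 2  [g₀.key]
18. n7.tag = "zz"  ["zz"]
19. n11.wid = 0  [A.fin * -2 + 4]
20. n12.key = 1  [terminal]
21. n13.key = true  [terminal]
22. n14.key = 0  [terminal]
23. n11.off = 0  [if h.key then g₁.key else S.wid]
24. n11.mk = "xn"  ["xn"]
25. n15.sig = 8  [terminal]
26. n6.tag = 24  [B.pre * 2 + 32]
27. n1.off = 0  [S₀.wid + 5]
28. n1.mk = "vpp"  [S₁.mk ++ "p"]
29. n16.pre = -7  [-7]
30. n17.key = false  [terminal]
31. n18.sig = 17  [terminal]
32. n19.key = 7  [terminal]
33. n16.tag = 14  [a.sig + g.key - 10]
34. n20.wid = 12  [S₁.off * 3 + 12]
35. n21.pre = 14  [14]
36. n22.key = true  [B.pre > 13]
37. n22.live = true  [B.pre > 13]
38. n23.key = true  [terminal]
39. n22.fin = 7  [7]
40. n22.tag = "rm"  ["rm"]
41. n21.tag = 9  [B.pre - 5]
42. n20.off = 12  [B.tag * -1 + 21]
43. n20.mk = "zy"  ["zy"]
44. n0.off = 12  [B.tag + S₀.wid - 8]
45. n0.mk = "vppzy"  [S₁.mk ++ S₂.mk]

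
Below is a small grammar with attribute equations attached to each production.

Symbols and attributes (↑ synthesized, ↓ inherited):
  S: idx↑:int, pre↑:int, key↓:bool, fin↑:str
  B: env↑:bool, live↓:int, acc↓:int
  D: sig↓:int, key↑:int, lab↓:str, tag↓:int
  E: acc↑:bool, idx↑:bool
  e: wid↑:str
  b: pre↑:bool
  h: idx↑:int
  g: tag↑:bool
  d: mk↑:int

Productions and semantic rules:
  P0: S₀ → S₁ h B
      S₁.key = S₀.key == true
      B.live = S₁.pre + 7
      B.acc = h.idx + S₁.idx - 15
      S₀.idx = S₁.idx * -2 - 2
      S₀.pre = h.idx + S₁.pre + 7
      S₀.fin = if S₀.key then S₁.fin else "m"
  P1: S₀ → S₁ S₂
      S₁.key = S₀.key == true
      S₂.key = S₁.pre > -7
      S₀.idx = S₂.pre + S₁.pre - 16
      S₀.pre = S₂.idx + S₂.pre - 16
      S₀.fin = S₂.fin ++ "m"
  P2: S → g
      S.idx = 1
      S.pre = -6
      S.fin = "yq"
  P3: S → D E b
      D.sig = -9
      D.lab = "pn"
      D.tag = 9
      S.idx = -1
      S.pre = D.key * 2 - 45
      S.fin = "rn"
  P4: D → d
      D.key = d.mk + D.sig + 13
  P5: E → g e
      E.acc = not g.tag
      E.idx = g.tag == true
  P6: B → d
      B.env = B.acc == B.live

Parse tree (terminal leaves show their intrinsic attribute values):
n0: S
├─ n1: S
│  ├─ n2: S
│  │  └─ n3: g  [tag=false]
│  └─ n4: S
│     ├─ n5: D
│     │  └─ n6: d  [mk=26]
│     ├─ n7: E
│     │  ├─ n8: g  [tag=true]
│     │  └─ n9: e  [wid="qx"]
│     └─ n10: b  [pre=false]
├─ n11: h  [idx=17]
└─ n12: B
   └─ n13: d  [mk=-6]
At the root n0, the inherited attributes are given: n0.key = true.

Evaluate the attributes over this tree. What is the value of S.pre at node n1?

1. n0.key = true  [given at root]
2. n1.key = true  [S₀.key == true]
3. n2.key = true  [S₀.key == true]
4. n3.tag = false  [terminal]
5. n2.idx = 1  [1]
6. n2.pre = -6  [-6]
7. n2.fin = "yq"  ["yq"]
8. n4.key = true  [S₁.pre > -7]
9. n5.sig = -9  [-9]
10. n5.lab = "pn"  ["pn"]
11. n5.tag = 9  [9]
12. n6.mk = 26  [terminal]
13. n5.key = 30  [d.mk + D.sig + 13]
14. n8.tag = true  [terminal]
15. n9.wid = "qx"  [terminal]
16. n7.acc = false  [not g.tag]
17. n7.idx = true  [g.tag == true]
18. n10.pre = false  [terminal]
19. n4.idx = -1  [-1]
20. n4.pre = 15  [D.key * 2 - 45]
21. n4.fin = "rn"  ["rn"]
22. n1.idx = -7  [S₂.pre + S₁.pre - 16]
23. n1.pre = -2  [S₂.idx + S₂.pre - 16]
24. n1.fin = "rnm"  [S₂.fin ++ "m"]
25. n11.idx = 17  [terminal]
26. n12.live = 5  [S₁.pre + 7]
27. n12.acc = -5  [h.idx + S₁.idx - 15]
28. n13.mk = -6  [terminal]
29. n12.env = false  [B.acc == B.live]
30. n0.idx = 12  [S₁.idx * -2 - 2]
31. n0.pre = 22  [h.idx + S₁.pre + 7]
32. n0.fin = "rnm"  [if S₀.key then S₁.fin else "m"]

-2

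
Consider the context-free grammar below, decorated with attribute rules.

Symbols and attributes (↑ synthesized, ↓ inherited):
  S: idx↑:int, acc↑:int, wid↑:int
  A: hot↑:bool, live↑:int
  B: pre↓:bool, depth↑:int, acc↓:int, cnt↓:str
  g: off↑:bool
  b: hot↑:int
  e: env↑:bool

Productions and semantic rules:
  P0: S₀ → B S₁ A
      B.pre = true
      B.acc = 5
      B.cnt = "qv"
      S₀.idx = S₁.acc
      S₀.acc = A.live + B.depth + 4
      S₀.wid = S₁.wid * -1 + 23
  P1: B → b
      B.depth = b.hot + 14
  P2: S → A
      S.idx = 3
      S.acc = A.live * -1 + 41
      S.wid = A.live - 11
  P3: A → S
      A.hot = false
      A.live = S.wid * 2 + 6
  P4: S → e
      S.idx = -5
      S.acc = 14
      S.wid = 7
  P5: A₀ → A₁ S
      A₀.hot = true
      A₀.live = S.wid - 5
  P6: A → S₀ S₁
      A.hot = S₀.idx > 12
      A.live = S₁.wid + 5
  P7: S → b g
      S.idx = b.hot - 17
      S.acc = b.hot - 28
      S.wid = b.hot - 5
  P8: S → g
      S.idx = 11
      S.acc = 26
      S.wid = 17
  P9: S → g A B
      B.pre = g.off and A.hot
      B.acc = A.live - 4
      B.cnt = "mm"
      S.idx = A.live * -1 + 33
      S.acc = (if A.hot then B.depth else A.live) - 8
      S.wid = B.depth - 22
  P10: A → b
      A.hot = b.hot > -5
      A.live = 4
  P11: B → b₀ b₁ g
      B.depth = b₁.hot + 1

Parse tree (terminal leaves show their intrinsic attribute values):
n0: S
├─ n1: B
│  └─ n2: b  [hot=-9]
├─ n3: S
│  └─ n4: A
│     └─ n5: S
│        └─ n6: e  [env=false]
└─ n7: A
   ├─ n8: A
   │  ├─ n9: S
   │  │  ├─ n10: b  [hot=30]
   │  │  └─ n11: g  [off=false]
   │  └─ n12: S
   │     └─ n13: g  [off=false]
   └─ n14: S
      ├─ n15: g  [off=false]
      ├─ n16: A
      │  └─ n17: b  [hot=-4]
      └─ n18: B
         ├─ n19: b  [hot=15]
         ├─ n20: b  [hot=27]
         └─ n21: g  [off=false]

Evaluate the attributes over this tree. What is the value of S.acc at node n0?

1. n1.pre = true  [true]
2. n1.acc = 5  [5]
3. n1.cnt = "qv"  ["qv"]
4. n2.hot = -9  [terminal]
5. n1.depth = 5  [b.hot + 14]
6. n6.env = false  [terminal]
7. n5.idx = -5  [-5]
8. n5.acc = 14  [14]
9. n5.wid = 7  [7]
10. n4.hot = false  [false]
11. n4.live = 20  [S.wid * 2 + 6]
12. n3.idx = 3  [3]
13. n3.acc = 21  [A.live * -1 + 41]
14. n3.wid = 9  [A.live - 11]
15. n10.hot = 30  [terminal]
16. n11.off = false  [terminal]
17. n9.idx = 13  [b.hot - 17]
18. n9.acc = 2  [b.hot - 28]
19. n9.wid = 25  [b.hot - 5]
20. n13.off = false  [terminal]
21. n12.idx = 11  [11]
22. n12.acc = 26  [26]
23. n12.wid = 17  [17]
24. n8.hot = true  [S₀.idx > 12]
25. n8.live = 22  [S₁.wid + 5]
26. n15.off = false  [terminal]
27. n17.hot = -4  [terminal]
28. n16.hot = true  [b.hot > -5]
29. n16.live = 4  [4]
30. n18.pre = false  [g.off and A.hot]
31. n18.acc = 0  [A.live - 4]
32. n18.cnt = "mm"  ["mm"]
33. n19.hot = 15  [terminal]
34. n20.hot = 27  [terminal]
35. n21.off = false  [terminal]
36. n18.depth = 28  [b₁.hot + 1]
37. n14.idx = 29  [A.live * -1 + 33]
38. n14.acc = 20  [(if A.hot then B.depth else A.live) - 8]
39. n14.wid = 6  [B.depth - 22]
40. n7.hot = true  [true]
41. n7.live = 1  [S.wid - 5]
42. n0.idx = 21  [S₁.acc]
43. n0.acc = 10  [A.live + B.depth + 4]
44. n0.wid = 14  [S₁.wid * -1 + 23]

10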